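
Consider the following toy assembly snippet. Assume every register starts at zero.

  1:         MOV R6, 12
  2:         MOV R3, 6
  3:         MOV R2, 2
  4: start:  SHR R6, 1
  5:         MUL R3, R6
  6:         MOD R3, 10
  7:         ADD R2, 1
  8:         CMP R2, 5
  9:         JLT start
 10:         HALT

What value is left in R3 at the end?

after MOV R6, 12: R6=12
after MOV R3, 6: R3=6
after MOV R2, 2: R2=2
after SHR R6, 1: R6=12>>1=6
after MUL R3, R6: R3=6*6=36
after MOD R3, 10: R3=36%10=6
after ADD R2, 1: R2=2+1=3
CMP R2, 5  (cmp 3,5)
JLT start: taken
after SHR R6, 1: R6=6>>1=3
after MUL R3, R6: R3=6*3=18
after MOD R3, 10: R3=18%10=8
after ADD R2, 1: R2=3+1=4
CMP R2, 5  (cmp 4,5)
JLT start: taken
after SHR R6, 1: R6=3>>1=1
after MUL R3, R6: R3=8*1=8
after MOD R3, 10: R3=8%10=8
after ADD R2, 1: R2=4+1=5
CMP R2, 5  (cmp 5,5)
JLT start: not taken
halt.

8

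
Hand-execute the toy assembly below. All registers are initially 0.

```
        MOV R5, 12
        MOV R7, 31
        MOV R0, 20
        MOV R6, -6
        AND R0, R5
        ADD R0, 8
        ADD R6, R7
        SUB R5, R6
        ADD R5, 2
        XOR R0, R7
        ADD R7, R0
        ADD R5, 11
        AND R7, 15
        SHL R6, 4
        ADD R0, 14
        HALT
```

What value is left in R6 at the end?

400

MOV R5, 12 → R5=12
MOV R7, 31 → R7=31
MOV R0, 20 → R0=20
MOV R6, -6 → R6=-6
AND R0, R5 → R0=20&12=4
ADD R0, 8 → R0=4+8=12
ADD R6, R7 → R6=(-6)+31=25
SUB R5, R6 → R5=12-25=-13
ADD R5, 2 → R5=(-13)+2=-11
XOR R0, R7 → R0=12^31=19
ADD R7, R0 → R7=31+19=50
ADD R5, 11 → R5=(-11)+11=0
AND R7, 15 → R7=50&15=2
SHL R6, 4 → R6=25<<4=400
ADD R0, 14 → R0=19+14=33
halt.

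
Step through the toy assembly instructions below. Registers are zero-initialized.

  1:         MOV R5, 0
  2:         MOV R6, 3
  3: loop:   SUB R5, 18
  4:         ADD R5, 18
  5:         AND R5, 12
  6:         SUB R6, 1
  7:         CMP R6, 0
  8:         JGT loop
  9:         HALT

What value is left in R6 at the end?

0

after MOV R5, 0: R5=0
after MOV R6, 3: R6=3
after SUB R5, 18: R5=0-18=-18
after ADD R5, 18: R5=(-18)+18=0
after AND R5, 12: R5=0&12=0
after SUB R6, 1: R6=3-1=2
CMP R6, 0  (cmp 2,0)
JGT loop: taken
after SUB R5, 18: R5=0-18=-18
after ADD R5, 18: R5=(-18)+18=0
after AND R5, 12: R5=0&12=0
after SUB R6, 1: R6=2-1=1
CMP R6, 0  (cmp 1,0)
JGT loop: taken
after SUB R5, 18: R5=0-18=-18
after ADD R5, 18: R5=(-18)+18=0
after AND R5, 12: R5=0&12=0
after SUB R6, 1: R6=1-1=0
CMP R6, 0  (cmp 0,0)
JGT loop: not taken
halt.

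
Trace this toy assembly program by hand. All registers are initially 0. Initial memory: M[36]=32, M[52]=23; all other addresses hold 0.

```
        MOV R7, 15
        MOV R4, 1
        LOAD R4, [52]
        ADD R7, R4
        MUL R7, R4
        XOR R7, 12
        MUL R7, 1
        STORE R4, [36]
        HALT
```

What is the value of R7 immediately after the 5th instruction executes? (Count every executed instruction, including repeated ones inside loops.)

after MOV R7, 15: R7=15
after MOV R4, 1: R4=1
after LOAD R4, [52]: R4=M[52]=23
after ADD R7, R4: R7=15+23=38
after MUL R7, R4: R7=38*23=874
After step 5: R7 = 874.

874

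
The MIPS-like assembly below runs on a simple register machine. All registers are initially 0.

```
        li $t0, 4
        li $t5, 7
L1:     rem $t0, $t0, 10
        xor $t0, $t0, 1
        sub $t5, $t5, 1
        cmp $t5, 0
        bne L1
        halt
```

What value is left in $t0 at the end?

5

li $t0, 4 → $t0=4
li $t5, 7 → $t5=7
rem $t0, $t0, 10 → $t0=4%10=4
xor $t0, $t0, 1 → $t0=4^1=5
sub $t5, $t5, 1 → $t5=7-1=6
cmp $t5, 0  (cmp 6,0)
bne L1: taken
rem $t0, $t0, 10 → $t0=5%10=5
xor $t0, $t0, 1 → $t0=5^1=4
sub $t5, $t5, 1 → $t5=6-1=5
cmp $t5, 0  (cmp 5,0)
bne L1: taken
rem $t0, $t0, 10 → $t0=4%10=4
xor $t0, $t0, 1 → $t0=4^1=5
sub $t5, $t5, 1 → $t5=5-1=4
cmp $t5, 0  (cmp 4,0)
bne L1: taken
rem $t0, $t0, 10 → $t0=5%10=5
xor $t0, $t0, 1 → $t0=5^1=4
sub $t5, $t5, 1 → $t5=4-1=3
cmp $t5, 0  (cmp 3,0)
bne L1: taken
rem $t0, $t0, 10 → $t0=4%10=4
xor $t0, $t0, 1 → $t0=4^1=5
sub $t5, $t5, 1 → $t5=3-1=2
cmp $t5, 0  (cmp 2,0)
bne L1: taken
rem $t0, $t0, 10 → $t0=5%10=5
xor $t0, $t0, 1 → $t0=5^1=4
sub $t5, $t5, 1 → $t5=2-1=1
cmp $t5, 0  (cmp 1,0)
bne L1: taken
rem $t0, $t0, 10 → $t0=4%10=4
xor $t0, $t0, 1 → $t0=4^1=5
sub $t5, $t5, 1 → $t5=1-1=0
cmp $t5, 0  (cmp 0,0)
bne L1: not taken
halt.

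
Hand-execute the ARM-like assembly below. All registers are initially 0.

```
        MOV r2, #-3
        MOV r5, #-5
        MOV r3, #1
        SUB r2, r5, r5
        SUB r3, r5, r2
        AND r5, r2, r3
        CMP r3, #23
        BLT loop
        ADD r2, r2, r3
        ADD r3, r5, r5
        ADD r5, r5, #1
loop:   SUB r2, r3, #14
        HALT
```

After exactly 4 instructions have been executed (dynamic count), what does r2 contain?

0

MOV r2, #-3 → r2=-3
MOV r5, #-5 → r5=-5
MOV r3, #1 → r3=1
SUB r2, r5, r5 → r2=(-5)-(-5)=0
After step 4: r2 = 0.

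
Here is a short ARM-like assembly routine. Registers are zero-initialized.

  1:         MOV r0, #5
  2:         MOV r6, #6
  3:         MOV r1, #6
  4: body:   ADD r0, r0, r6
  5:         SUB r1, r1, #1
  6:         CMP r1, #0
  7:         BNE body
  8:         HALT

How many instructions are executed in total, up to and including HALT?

28

r0=5
r6=6
r1=6
r0=5+6=11
r1=6-1=5
CMP r1, #0  (cmp 5,0)
BNE body: taken
r0=11+6=17
r1=5-1=4
CMP r1, #0  (cmp 4,0)
BNE body: taken
r0=17+6=23
r1=4-1=3
CMP r1, #0  (cmp 3,0)
BNE body: taken
r0=23+6=29
r1=3-1=2
CMP r1, #0  (cmp 2,0)
BNE body: taken
r0=29+6=35
r1=2-1=1
CMP r1, #0  (cmp 1,0)
BNE body: taken
r0=35+6=41
r1=1-1=0
CMP r1, #0  (cmp 0,0)
BNE body: not taken
halt.
Total executed instructions: 28.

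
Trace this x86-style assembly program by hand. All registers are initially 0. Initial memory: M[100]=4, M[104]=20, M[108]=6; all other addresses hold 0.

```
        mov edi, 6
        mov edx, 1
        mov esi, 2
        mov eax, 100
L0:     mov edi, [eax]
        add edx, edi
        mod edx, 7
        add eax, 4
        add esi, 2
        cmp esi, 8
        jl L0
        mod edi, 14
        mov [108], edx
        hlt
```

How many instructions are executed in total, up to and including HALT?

28

after mov edi, 6: edi=6
after mov edx, 1: edx=1
after mov esi, 2: esi=2
after mov eax, 100: eax=100
after mov edi, [eax]: edi=M[100]=4
after add edx, edi: edx=1+4=5
after mod edx, 7: edx=5%7=5
after add eax, 4: eax=100+4=104
after add esi, 2: esi=2+2=4
cmp esi, 8  (cmp 4,8)
jl L0: taken
after mov edi, [eax]: edi=M[104]=20
after add edx, edi: edx=5+20=25
after mod edx, 7: edx=25%7=4
after add eax, 4: eax=104+4=108
after add esi, 2: esi=4+2=6
cmp esi, 8  (cmp 6,8)
jl L0: taken
after mov edi, [eax]: edi=M[108]=6
after add edx, edi: edx=4+6=10
after mod edx, 7: edx=10%7=3
after add eax, 4: eax=108+4=112
after add esi, 2: esi=6+2=8
cmp esi, 8  (cmp 8,8)
jl L0: not taken
after mod edi, 14: edi=6%14=6
mov [108], edx → M[108]=3
halt.
Total executed instructions: 28.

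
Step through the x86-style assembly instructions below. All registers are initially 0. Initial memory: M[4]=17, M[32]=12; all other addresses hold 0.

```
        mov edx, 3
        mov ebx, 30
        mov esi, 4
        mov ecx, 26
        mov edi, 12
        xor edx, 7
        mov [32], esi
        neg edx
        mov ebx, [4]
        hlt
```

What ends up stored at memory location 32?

4

after mov edx, 3: edx=3
after mov ebx, 30: ebx=30
after mov esi, 4: esi=4
after mov ecx, 26: ecx=26
after mov edi, 12: edi=12
after xor edx, 7: edx=3^7=4
mov [32], esi → M[32]=4
after neg edx: edx=-(4)=-4
after mov ebx, [4]: ebx=M[4]=17
halt.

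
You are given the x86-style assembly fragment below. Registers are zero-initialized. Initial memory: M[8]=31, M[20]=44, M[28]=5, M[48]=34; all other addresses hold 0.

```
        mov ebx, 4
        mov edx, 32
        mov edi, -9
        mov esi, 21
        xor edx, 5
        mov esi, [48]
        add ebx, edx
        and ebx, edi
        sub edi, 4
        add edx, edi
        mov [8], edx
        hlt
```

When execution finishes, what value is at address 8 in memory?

24

ebx=4
edx=32
edi=-9
esi=21
edx=32^5=37
esi=M[48]=34
ebx=4+37=41
ebx=41&(-9)=33
edi=(-9)-4=-13
edx=37+(-13)=24
mov [8], edx → M[8]=24
halt.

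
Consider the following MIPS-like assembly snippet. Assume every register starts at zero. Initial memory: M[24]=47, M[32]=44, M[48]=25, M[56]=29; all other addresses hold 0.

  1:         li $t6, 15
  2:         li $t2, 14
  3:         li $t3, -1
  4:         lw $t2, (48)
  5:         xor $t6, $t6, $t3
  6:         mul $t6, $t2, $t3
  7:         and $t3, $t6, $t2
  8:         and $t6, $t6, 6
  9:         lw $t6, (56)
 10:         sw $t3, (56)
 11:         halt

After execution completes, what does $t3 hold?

$t6=15
$t2=14
$t3=-1
$t2=M[48]=25
$t6=15^(-1)=-16
$t6=25*(-1)=-25
$t3=(-25)&25=1
$t6=(-25)&6=6
$t6=M[56]=29
sw $t3, (56) → M[56]=1
halt.

1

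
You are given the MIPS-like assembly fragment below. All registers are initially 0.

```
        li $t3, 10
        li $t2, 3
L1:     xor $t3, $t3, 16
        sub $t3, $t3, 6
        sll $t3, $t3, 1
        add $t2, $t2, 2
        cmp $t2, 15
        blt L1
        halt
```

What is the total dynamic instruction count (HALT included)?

li $t3, 10 → $t3=10
li $t2, 3 → $t2=3
xor $t3, $t3, 16 → $t3=10^16=26
sub $t3, $t3, 6 → $t3=26-6=20
sll $t3, $t3, 1 → $t3=20<<1=40
add $t2, $t2, 2 → $t2=3+2=5
cmp $t2, 15  (cmp 5,15)
blt L1: taken
xor $t3, $t3, 16 → $t3=40^16=56
sub $t3, $t3, 6 → $t3=56-6=50
sll $t3, $t3, 1 → $t3=50<<1=100
add $t2, $t2, 2 → $t2=5+2=7
cmp $t2, 15  (cmp 7,15)
blt L1: taken
xor $t3, $t3, 16 → $t3=100^16=116
sub $t3, $t3, 6 → $t3=116-6=110
sll $t3, $t3, 1 → $t3=110<<1=220
add $t2, $t2, 2 → $t2=7+2=9
cmp $t2, 15  (cmp 9,15)
blt L1: taken
xor $t3, $t3, 16 → $t3=220^16=204
sub $t3, $t3, 6 → $t3=204-6=198
sll $t3, $t3, 1 → $t3=198<<1=396
add $t2, $t2, 2 → $t2=9+2=11
cmp $t2, 15  (cmp 11,15)
blt L1: taken
xor $t3, $t3, 16 → $t3=396^16=412
sub $t3, $t3, 6 → $t3=412-6=406
sll $t3, $t3, 1 → $t3=406<<1=812
add $t2, $t2, 2 → $t2=11+2=13
cmp $t2, 15  (cmp 13,15)
blt L1: taken
xor $t3, $t3, 16 → $t3=812^16=828
sub $t3, $t3, 6 → $t3=828-6=822
sll $t3, $t3, 1 → $t3=822<<1=1644
add $t2, $t2, 2 → $t2=13+2=15
cmp $t2, 15  (cmp 15,15)
blt L1: not taken
halt.
Total executed instructions: 39.

39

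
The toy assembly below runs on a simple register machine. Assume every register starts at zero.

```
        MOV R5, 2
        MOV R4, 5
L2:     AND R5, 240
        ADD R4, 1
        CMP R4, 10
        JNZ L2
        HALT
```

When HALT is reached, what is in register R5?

R5=2
R4=5
R5=2&240=0
R4=5+1=6
CMP R4, 10  (cmp 6,10)
JNZ L2: taken
R5=0&240=0
R4=6+1=7
CMP R4, 10  (cmp 7,10)
JNZ L2: taken
R5=0&240=0
R4=7+1=8
CMP R4, 10  (cmp 8,10)
JNZ L2: taken
R5=0&240=0
R4=8+1=9
CMP R4, 10  (cmp 9,10)
JNZ L2: taken
R5=0&240=0
R4=9+1=10
CMP R4, 10  (cmp 10,10)
JNZ L2: not taken
halt.

0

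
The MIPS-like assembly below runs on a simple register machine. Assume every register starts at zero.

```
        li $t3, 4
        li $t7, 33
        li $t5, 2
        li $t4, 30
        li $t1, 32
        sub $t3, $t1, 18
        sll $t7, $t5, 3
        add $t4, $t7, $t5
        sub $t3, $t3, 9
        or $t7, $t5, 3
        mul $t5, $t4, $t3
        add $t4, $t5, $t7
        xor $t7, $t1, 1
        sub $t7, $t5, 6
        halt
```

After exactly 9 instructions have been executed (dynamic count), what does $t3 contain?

$t3=4
$t7=33
$t5=2
$t4=30
$t1=32
$t3=32-18=14
$t7=2<<3=16
$t4=16+2=18
$t3=14-9=5
After step 9: $t3 = 5.

5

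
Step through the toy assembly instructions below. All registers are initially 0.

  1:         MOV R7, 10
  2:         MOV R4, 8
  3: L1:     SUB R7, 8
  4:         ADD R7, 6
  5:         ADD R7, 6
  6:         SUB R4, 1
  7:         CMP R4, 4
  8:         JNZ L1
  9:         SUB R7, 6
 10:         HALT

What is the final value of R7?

after MOV R7, 10: R7=10
after MOV R4, 8: R4=8
after SUB R7, 8: R7=10-8=2
after ADD R7, 6: R7=2+6=8
after ADD R7, 6: R7=8+6=14
after SUB R4, 1: R4=8-1=7
CMP R4, 4  (cmp 7,4)
JNZ L1: taken
after SUB R7, 8: R7=14-8=6
after ADD R7, 6: R7=6+6=12
after ADD R7, 6: R7=12+6=18
after SUB R4, 1: R4=7-1=6
CMP R4, 4  (cmp 6,4)
JNZ L1: taken
after SUB R7, 8: R7=18-8=10
after ADD R7, 6: R7=10+6=16
after ADD R7, 6: R7=16+6=22
after SUB R4, 1: R4=6-1=5
CMP R4, 4  (cmp 5,4)
JNZ L1: taken
after SUB R7, 8: R7=22-8=14
after ADD R7, 6: R7=14+6=20
after ADD R7, 6: R7=20+6=26
after SUB R4, 1: R4=5-1=4
CMP R4, 4  (cmp 4,4)
JNZ L1: not taken
after SUB R7, 6: R7=26-6=20
halt.

20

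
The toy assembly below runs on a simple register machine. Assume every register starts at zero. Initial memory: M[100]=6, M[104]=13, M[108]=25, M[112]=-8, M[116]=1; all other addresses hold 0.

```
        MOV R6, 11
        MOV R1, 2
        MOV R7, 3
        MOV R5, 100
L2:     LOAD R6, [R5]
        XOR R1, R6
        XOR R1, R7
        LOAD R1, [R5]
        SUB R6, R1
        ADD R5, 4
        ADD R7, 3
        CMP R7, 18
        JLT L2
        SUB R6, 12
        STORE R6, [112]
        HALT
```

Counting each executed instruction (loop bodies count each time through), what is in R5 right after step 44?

116

MOV R6, 11 → R6=11
MOV R1, 2 → R1=2
MOV R7, 3 → R7=3
MOV R5, 100 → R5=100
LOAD R6, [R5] → R6=M[100]=6
XOR R1, R6 → R1=2^6=4
XOR R1, R7 → R1=4^3=7
LOAD R1, [R5] → R1=M[100]=6
SUB R6, R1 → R6=6-6=0
ADD R5, 4 → R5=100+4=104
ADD R7, 3 → R7=3+3=6
CMP R7, 18  (cmp 6,18)
JLT L2: taken
LOAD R6, [R5] → R6=M[104]=13
XOR R1, R6 → R1=6^13=11
XOR R1, R7 → R1=11^6=13
LOAD R1, [R5] → R1=M[104]=13
SUB R6, R1 → R6=13-13=0
ADD R5, 4 → R5=104+4=108
ADD R7, 3 → R7=6+3=9
CMP R7, 18  (cmp 9,18)
JLT L2: taken
LOAD R6, [R5] → R6=M[108]=25
XOR R1, R6 → R1=13^25=20
XOR R1, R7 → R1=20^9=29
LOAD R1, [R5] → R1=M[108]=25
SUB R6, R1 → R6=25-25=0
ADD R5, 4 → R5=108+4=112
ADD R7, 3 → R7=9+3=12
CMP R7, 18  (cmp 12,18)
JLT L2: taken
LOAD R6, [R5] → R6=M[112]=-8
XOR R1, R6 → R1=25^(-8)=-31
XOR R1, R7 → R1=(-31)^12=-19
LOAD R1, [R5] → R1=M[112]=-8
SUB R6, R1 → R6=(-8)-(-8)=0
ADD R5, 4 → R5=112+4=116
ADD R7, 3 → R7=12+3=15
CMP R7, 18  (cmp 15,18)
JLT L2: taken
LOAD R6, [R5] → R6=M[116]=1
XOR R1, R6 → R1=(-8)^1=-7
XOR R1, R7 → R1=(-7)^15=-10
LOAD R1, [R5] → R1=M[116]=1
After step 44: R5 = 116.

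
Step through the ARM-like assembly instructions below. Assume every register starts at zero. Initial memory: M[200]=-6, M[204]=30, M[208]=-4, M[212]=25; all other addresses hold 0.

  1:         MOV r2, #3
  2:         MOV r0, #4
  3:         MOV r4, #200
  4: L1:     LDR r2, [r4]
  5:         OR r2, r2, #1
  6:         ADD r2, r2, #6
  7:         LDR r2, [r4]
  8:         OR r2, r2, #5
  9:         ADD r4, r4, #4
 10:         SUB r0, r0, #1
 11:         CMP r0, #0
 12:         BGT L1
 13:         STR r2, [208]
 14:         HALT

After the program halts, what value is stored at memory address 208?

29

r2=3
r0=4
r4=200
r2=M[200]=-6
r2=(-6)|1=-5
r2=(-5)+6=1
r2=M[200]=-6
r2=(-6)|5=-1
r4=200+4=204
r0=4-1=3
CMP r0, #0  (cmp 3,0)
BGT L1: taken
r2=M[204]=30
r2=30|1=31
r2=31+6=37
r2=M[204]=30
r2=30|5=31
r4=204+4=208
r0=3-1=2
CMP r0, #0  (cmp 2,0)
BGT L1: taken
r2=M[208]=-4
r2=(-4)|1=-3
r2=(-3)+6=3
r2=M[208]=-4
r2=(-4)|5=-3
r4=208+4=212
r0=2-1=1
CMP r0, #0  (cmp 1,0)
BGT L1: taken
r2=M[212]=25
r2=25|1=25
r2=25+6=31
r2=M[212]=25
r2=25|5=29
r4=212+4=216
r0=1-1=0
CMP r0, #0  (cmp 0,0)
BGT L1: not taken
STR r2, [208] → M[208]=29
halt.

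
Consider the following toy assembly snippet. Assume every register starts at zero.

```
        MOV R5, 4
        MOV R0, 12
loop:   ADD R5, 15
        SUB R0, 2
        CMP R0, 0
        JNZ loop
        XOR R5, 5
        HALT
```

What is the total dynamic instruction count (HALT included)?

28

after MOV R5, 4: R5=4
after MOV R0, 12: R0=12
after ADD R5, 15: R5=4+15=19
after SUB R0, 2: R0=12-2=10
CMP R0, 0  (cmp 10,0)
JNZ loop: taken
after ADD R5, 15: R5=19+15=34
after SUB R0, 2: R0=10-2=8
CMP R0, 0  (cmp 8,0)
JNZ loop: taken
after ADD R5, 15: R5=34+15=49
after SUB R0, 2: R0=8-2=6
CMP R0, 0  (cmp 6,0)
JNZ loop: taken
after ADD R5, 15: R5=49+15=64
after SUB R0, 2: R0=6-2=4
CMP R0, 0  (cmp 4,0)
JNZ loop: taken
after ADD R5, 15: R5=64+15=79
after SUB R0, 2: R0=4-2=2
CMP R0, 0  (cmp 2,0)
JNZ loop: taken
after ADD R5, 15: R5=79+15=94
after SUB R0, 2: R0=2-2=0
CMP R0, 0  (cmp 0,0)
JNZ loop: not taken
after XOR R5, 5: R5=94^5=91
halt.
Total executed instructions: 28.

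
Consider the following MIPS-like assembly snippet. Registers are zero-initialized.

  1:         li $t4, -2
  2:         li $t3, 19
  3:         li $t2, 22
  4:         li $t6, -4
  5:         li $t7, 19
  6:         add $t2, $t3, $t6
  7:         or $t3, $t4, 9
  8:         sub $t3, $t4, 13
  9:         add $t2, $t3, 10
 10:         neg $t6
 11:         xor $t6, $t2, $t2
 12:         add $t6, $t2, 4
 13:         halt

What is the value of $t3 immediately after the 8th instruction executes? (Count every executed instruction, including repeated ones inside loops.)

li $t4, -2 → $t4=-2
li $t3, 19 → $t3=19
li $t2, 22 → $t2=22
li $t6, -4 → $t6=-4
li $t7, 19 → $t7=19
add $t2, $t3, $t6 → $t2=19+(-4)=15
or $t3, $t4, 9 → $t3=(-2)|9=-1
sub $t3, $t4, 13 → $t3=(-2)-13=-15
After step 8: $t3 = -15.

-15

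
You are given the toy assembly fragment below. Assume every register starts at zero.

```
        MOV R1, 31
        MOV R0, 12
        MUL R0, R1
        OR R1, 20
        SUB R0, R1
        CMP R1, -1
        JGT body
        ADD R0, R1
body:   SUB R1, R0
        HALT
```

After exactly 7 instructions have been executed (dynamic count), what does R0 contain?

MOV R1, 31 → R1=31
MOV R0, 12 → R0=12
MUL R0, R1 → R0=12*31=372
OR R1, 20 → R1=31|20=31
SUB R0, R1 → R0=372-31=341
CMP R1, -1  (cmp 31,-1)
JGT body: taken
After step 7: R0 = 341.

341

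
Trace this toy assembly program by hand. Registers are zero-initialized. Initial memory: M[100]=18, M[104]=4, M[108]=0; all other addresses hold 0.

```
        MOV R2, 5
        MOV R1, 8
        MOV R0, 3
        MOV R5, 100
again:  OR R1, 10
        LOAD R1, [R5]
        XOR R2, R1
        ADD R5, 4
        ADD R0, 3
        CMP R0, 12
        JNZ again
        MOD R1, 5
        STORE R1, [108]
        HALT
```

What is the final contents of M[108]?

0

after MOV R2, 5: R2=5
after MOV R1, 8: R1=8
after MOV R0, 3: R0=3
after MOV R5, 100: R5=100
after OR R1, 10: R1=8|10=10
after LOAD R1, [R5]: R1=M[100]=18
after XOR R2, R1: R2=5^18=23
after ADD R5, 4: R5=100+4=104
after ADD R0, 3: R0=3+3=6
CMP R0, 12  (cmp 6,12)
JNZ again: taken
after OR R1, 10: R1=18|10=26
after LOAD R1, [R5]: R1=M[104]=4
after XOR R2, R1: R2=23^4=19
after ADD R5, 4: R5=104+4=108
after ADD R0, 3: R0=6+3=9
CMP R0, 12  (cmp 9,12)
JNZ again: taken
after OR R1, 10: R1=4|10=14
after LOAD R1, [R5]: R1=M[108]=0
after XOR R2, R1: R2=19^0=19
after ADD R5, 4: R5=108+4=112
after ADD R0, 3: R0=9+3=12
CMP R0, 12  (cmp 12,12)
JNZ again: not taken
after MOD R1, 5: R1=0%5=0
STORE R1, [108] → M[108]=0
halt.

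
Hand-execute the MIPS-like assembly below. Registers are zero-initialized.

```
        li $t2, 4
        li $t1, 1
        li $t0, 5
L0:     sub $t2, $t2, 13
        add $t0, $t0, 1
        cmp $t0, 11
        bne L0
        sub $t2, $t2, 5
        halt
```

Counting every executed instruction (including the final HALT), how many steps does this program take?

after li $t2, 4: $t2=4
after li $t1, 1: $t1=1
after li $t0, 5: $t0=5
after sub $t2, $t2, 13: $t2=4-13=-9
after add $t0, $t0, 1: $t0=5+1=6
cmp $t0, 11  (cmp 6,11)
bne L0: taken
after sub $t2, $t2, 13: $t2=(-9)-13=-22
after add $t0, $t0, 1: $t0=6+1=7
cmp $t0, 11  (cmp 7,11)
bne L0: taken
after sub $t2, $t2, 13: $t2=(-22)-13=-35
after add $t0, $t0, 1: $t0=7+1=8
cmp $t0, 11  (cmp 8,11)
bne L0: taken
after sub $t2, $t2, 13: $t2=(-35)-13=-48
after add $t0, $t0, 1: $t0=8+1=9
cmp $t0, 11  (cmp 9,11)
bne L0: taken
after sub $t2, $t2, 13: $t2=(-48)-13=-61
after add $t0, $t0, 1: $t0=9+1=10
cmp $t0, 11  (cmp 10,11)
bne L0: taken
after sub $t2, $t2, 13: $t2=(-61)-13=-74
after add $t0, $t0, 1: $t0=10+1=11
cmp $t0, 11  (cmp 11,11)
bne L0: not taken
after sub $t2, $t2, 5: $t2=(-74)-5=-79
halt.
Total executed instructions: 29.

29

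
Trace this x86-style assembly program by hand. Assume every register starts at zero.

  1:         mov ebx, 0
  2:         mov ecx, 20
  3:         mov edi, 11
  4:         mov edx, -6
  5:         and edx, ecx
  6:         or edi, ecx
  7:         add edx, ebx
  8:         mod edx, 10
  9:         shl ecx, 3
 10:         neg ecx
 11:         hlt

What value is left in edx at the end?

after mov ebx, 0: ebx=0
after mov ecx, 20: ecx=20
after mov edi, 11: edi=11
after mov edx, -6: edx=-6
after and edx, ecx: edx=(-6)&20=16
after or edi, ecx: edi=11|20=31
after add edx, ebx: edx=16+0=16
after mod edx, 10: edx=16%10=6
after shl ecx, 3: ecx=20<<3=160
after neg ecx: ecx=-(160)=-160
halt.

6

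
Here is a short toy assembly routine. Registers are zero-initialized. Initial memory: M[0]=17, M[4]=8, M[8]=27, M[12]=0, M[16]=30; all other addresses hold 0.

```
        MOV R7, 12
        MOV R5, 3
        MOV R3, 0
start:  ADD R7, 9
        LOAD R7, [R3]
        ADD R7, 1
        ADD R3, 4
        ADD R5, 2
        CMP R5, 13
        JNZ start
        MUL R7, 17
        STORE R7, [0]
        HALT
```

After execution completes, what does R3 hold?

20

R7=12
R5=3
R3=0
R7=12+9=21
R7=M[0]=17
R7=17+1=18
R3=0+4=4
R5=3+2=5
CMP R5, 13  (cmp 5,13)
JNZ start: taken
R7=18+9=27
R7=M[4]=8
R7=8+1=9
R3=4+4=8
R5=5+2=7
CMP R5, 13  (cmp 7,13)
JNZ start: taken
R7=9+9=18
R7=M[8]=27
R7=27+1=28
R3=8+4=12
R5=7+2=9
CMP R5, 13  (cmp 9,13)
JNZ start: taken
R7=28+9=37
R7=M[12]=0
R7=0+1=1
R3=12+4=16
R5=9+2=11
CMP R5, 13  (cmp 11,13)
JNZ start: taken
R7=1+9=10
R7=M[16]=30
R7=30+1=31
R3=16+4=20
R5=11+2=13
CMP R5, 13  (cmp 13,13)
JNZ start: not taken
R7=31*17=527
STORE R7, [0] → M[0]=527
halt.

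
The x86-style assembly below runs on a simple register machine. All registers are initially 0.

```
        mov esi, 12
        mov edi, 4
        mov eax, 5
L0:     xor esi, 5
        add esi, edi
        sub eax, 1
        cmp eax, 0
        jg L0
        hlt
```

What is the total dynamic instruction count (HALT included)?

29

after mov esi, 12: esi=12
after mov edi, 4: edi=4
after mov eax, 5: eax=5
after xor esi, 5: esi=12^5=9
after add esi, edi: esi=9+4=13
after sub eax, 1: eax=5-1=4
cmp eax, 0  (cmp 4,0)
jg L0: taken
after xor esi, 5: esi=13^5=8
after add esi, edi: esi=8+4=12
after sub eax, 1: eax=4-1=3
cmp eax, 0  (cmp 3,0)
jg L0: taken
after xor esi, 5: esi=12^5=9
after add esi, edi: esi=9+4=13
after sub eax, 1: eax=3-1=2
cmp eax, 0  (cmp 2,0)
jg L0: taken
after xor esi, 5: esi=13^5=8
after add esi, edi: esi=8+4=12
after sub eax, 1: eax=2-1=1
cmp eax, 0  (cmp 1,0)
jg L0: taken
after xor esi, 5: esi=12^5=9
after add esi, edi: esi=9+4=13
after sub eax, 1: eax=1-1=0
cmp eax, 0  (cmp 0,0)
jg L0: not taken
halt.
Total executed instructions: 29.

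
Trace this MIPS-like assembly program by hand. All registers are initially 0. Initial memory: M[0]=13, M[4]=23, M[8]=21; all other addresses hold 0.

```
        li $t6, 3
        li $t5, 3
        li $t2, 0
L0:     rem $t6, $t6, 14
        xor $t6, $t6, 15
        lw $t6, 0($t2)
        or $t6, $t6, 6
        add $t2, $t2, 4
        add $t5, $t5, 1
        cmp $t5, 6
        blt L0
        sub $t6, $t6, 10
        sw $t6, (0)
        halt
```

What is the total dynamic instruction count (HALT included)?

30

li $t6, 3 → $t6=3
li $t5, 3 → $t5=3
li $t2, 0 → $t2=0
rem $t6, $t6, 14 → $t6=3%14=3
xor $t6, $t6, 15 → $t6=3^15=12
lw $t6, 0($t2) → $t6=M[0]=13
or $t6, $t6, 6 → $t6=13|6=15
add $t2, $t2, 4 → $t2=0+4=4
add $t5, $t5, 1 → $t5=3+1=4
cmp $t5, 6  (cmp 4,6)
blt L0: taken
rem $t6, $t6, 14 → $t6=15%14=1
xor $t6, $t6, 15 → $t6=1^15=14
lw $t6, 0($t2) → $t6=M[4]=23
or $t6, $t6, 6 → $t6=23|6=23
add $t2, $t2, 4 → $t2=4+4=8
add $t5, $t5, 1 → $t5=4+1=5
cmp $t5, 6  (cmp 5,6)
blt L0: taken
rem $t6, $t6, 14 → $t6=23%14=9
xor $t6, $t6, 15 → $t6=9^15=6
lw $t6, 0($t2) → $t6=M[8]=21
or $t6, $t6, 6 → $t6=21|6=23
add $t2, $t2, 4 → $t2=8+4=12
add $t5, $t5, 1 → $t5=5+1=6
cmp $t5, 6  (cmp 6,6)
blt L0: not taken
sub $t6, $t6, 10 → $t6=23-10=13
sw $t6, (0) → M[0]=13
halt.
Total executed instructions: 30.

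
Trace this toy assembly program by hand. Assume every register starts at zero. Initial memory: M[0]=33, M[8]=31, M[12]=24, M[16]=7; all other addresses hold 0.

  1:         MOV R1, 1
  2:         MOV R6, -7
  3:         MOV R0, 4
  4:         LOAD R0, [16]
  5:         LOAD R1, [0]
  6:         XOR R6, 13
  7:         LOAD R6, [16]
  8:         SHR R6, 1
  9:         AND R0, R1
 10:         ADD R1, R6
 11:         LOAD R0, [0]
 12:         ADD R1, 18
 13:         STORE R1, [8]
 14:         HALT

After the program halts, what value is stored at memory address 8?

54

after MOV R1, 1: R1=1
after MOV R6, -7: R6=-7
after MOV R0, 4: R0=4
after LOAD R0, [16]: R0=M[16]=7
after LOAD R1, [0]: R1=M[0]=33
after XOR R6, 13: R6=(-7)^13=-12
after LOAD R6, [16]: R6=M[16]=7
after SHR R6, 1: R6=7>>1=3
after AND R0, R1: R0=7&33=1
after ADD R1, R6: R1=33+3=36
after LOAD R0, [0]: R0=M[0]=33
after ADD R1, 18: R1=36+18=54
STORE R1, [8] → M[8]=54
halt.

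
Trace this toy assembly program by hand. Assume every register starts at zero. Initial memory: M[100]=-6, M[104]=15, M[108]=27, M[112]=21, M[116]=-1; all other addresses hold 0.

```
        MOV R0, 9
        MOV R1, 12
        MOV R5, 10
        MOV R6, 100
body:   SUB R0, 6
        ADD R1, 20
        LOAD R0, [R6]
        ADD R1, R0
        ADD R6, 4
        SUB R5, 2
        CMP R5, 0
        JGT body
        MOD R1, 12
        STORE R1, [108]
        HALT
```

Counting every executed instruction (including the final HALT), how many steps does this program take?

47

MOV R0, 9 → R0=9
MOV R1, 12 → R1=12
MOV R5, 10 → R5=10
MOV R6, 100 → R6=100
SUB R0, 6 → R0=9-6=3
ADD R1, 20 → R1=12+20=32
LOAD R0, [R6] → R0=M[100]=-6
ADD R1, R0 → R1=32+(-6)=26
ADD R6, 4 → R6=100+4=104
SUB R5, 2 → R5=10-2=8
CMP R5, 0  (cmp 8,0)
JGT body: taken
SUB R0, 6 → R0=(-6)-6=-12
ADD R1, 20 → R1=26+20=46
LOAD R0, [R6] → R0=M[104]=15
ADD R1, R0 → R1=46+15=61
ADD R6, 4 → R6=104+4=108
SUB R5, 2 → R5=8-2=6
CMP R5, 0  (cmp 6,0)
JGT body: taken
SUB R0, 6 → R0=15-6=9
ADD R1, 20 → R1=61+20=81
LOAD R0, [R6] → R0=M[108]=27
ADD R1, R0 → R1=81+27=108
ADD R6, 4 → R6=108+4=112
SUB R5, 2 → R5=6-2=4
CMP R5, 0  (cmp 4,0)
JGT body: taken
SUB R0, 6 → R0=27-6=21
ADD R1, 20 → R1=108+20=128
LOAD R0, [R6] → R0=M[112]=21
ADD R1, R0 → R1=128+21=149
ADD R6, 4 → R6=112+4=116
SUB R5, 2 → R5=4-2=2
CMP R5, 0  (cmp 2,0)
JGT body: taken
SUB R0, 6 → R0=21-6=15
ADD R1, 20 → R1=149+20=169
LOAD R0, [R6] → R0=M[116]=-1
ADD R1, R0 → R1=169+(-1)=168
ADD R6, 4 → R6=116+4=120
SUB R5, 2 → R5=2-2=0
CMP R5, 0  (cmp 0,0)
JGT body: not taken
MOD R1, 12 → R1=168%12=0
STORE R1, [108] → M[108]=0
halt.
Total executed instructions: 47.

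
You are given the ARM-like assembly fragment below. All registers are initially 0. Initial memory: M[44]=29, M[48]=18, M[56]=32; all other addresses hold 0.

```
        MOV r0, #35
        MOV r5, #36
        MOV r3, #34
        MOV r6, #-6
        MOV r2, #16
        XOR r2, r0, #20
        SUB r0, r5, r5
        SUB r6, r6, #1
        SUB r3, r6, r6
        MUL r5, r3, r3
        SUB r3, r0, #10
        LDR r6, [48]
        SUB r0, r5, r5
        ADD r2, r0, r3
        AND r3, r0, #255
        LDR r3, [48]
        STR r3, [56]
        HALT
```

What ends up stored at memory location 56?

18

r0=35
r5=36
r3=34
r6=-6
r2=16
r2=35^20=55
r0=36-36=0
r6=(-6)-1=-7
r3=(-7)-(-7)=0
r5=0*0=0
r3=0-10=-10
r6=M[48]=18
r0=0-0=0
r2=0+(-10)=-10
r3=0&255=0
r3=M[48]=18
STR r3, [56] → M[56]=18
halt.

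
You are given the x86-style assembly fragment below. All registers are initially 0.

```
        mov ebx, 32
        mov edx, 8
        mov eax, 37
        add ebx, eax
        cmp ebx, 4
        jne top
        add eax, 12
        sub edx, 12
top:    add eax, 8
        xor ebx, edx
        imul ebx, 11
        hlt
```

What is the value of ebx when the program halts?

ebx=32
edx=8
eax=37
ebx=32+37=69
cmp ebx, 4  (cmp 69,4)
jne top: taken
eax=37+8=45
ebx=69^8=77
ebx=77*11=847
halt.

847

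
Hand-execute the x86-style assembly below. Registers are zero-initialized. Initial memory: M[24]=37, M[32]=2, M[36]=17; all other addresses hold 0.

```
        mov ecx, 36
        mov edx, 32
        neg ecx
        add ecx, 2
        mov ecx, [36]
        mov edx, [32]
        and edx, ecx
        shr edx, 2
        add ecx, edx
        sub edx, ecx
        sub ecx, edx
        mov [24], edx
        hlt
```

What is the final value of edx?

ecx=36
edx=32
ecx=-(36)=-36
ecx=(-36)+2=-34
ecx=M[36]=17
edx=M[32]=2
edx=2&17=0
edx=0>>2=0
ecx=17+0=17
edx=0-17=-17
ecx=17-(-17)=34
mov [24], edx → M[24]=-17
halt.

-17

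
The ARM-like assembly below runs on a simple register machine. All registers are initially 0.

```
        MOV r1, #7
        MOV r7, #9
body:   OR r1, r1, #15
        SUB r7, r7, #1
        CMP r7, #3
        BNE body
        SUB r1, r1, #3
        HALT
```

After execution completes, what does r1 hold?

r1=7
r7=9
r1=7|15=15
r7=9-1=8
CMP r7, #3  (cmp 8,3)
BNE body: taken
r1=15|15=15
r7=8-1=7
CMP r7, #3  (cmp 7,3)
BNE body: taken
r1=15|15=15
r7=7-1=6
CMP r7, #3  (cmp 6,3)
BNE body: taken
r1=15|15=15
r7=6-1=5
CMP r7, #3  (cmp 5,3)
BNE body: taken
r1=15|15=15
r7=5-1=4
CMP r7, #3  (cmp 4,3)
BNE body: taken
r1=15|15=15
r7=4-1=3
CMP r7, #3  (cmp 3,3)
BNE body: not taken
r1=15-3=12
halt.

12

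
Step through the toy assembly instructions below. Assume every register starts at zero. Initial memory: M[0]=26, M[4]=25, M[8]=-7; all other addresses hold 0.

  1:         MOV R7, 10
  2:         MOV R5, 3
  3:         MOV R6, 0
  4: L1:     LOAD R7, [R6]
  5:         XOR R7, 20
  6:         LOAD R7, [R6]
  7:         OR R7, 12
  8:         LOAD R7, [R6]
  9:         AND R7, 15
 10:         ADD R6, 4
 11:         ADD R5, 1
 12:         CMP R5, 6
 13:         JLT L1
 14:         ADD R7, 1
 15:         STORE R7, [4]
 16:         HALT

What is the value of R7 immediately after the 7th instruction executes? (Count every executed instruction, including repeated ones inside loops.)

30

after MOV R7, 10: R7=10
after MOV R5, 3: R5=3
after MOV R6, 0: R6=0
after LOAD R7, [R6]: R7=M[0]=26
after XOR R7, 20: R7=26^20=14
after LOAD R7, [R6]: R7=M[0]=26
after OR R7, 12: R7=26|12=30
After step 7: R7 = 30.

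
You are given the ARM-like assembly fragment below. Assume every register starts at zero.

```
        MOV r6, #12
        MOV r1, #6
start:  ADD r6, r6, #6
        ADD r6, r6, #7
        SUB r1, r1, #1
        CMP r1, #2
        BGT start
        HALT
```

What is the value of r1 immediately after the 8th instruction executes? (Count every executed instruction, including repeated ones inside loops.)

r6=12
r1=6
r6=12+6=18
r6=18+7=25
r1=6-1=5
CMP r1, #2  (cmp 5,2)
BGT start: taken
r6=25+6=31
After step 8: r1 = 5.

5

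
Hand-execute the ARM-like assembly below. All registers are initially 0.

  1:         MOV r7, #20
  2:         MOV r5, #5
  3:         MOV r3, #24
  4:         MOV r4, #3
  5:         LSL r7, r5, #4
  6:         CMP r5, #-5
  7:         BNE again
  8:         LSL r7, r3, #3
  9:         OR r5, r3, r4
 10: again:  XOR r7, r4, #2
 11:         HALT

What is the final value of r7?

1

after MOV r7, #20: r7=20
after MOV r5, #5: r5=5
after MOV r3, #24: r3=24
after MOV r4, #3: r4=3
after LSL r7, r5, #4: r7=5<<4=80
CMP r5, #-5  (cmp 5,-5)
BNE again: taken
after XOR r7, r4, #2: r7=3^2=1
halt.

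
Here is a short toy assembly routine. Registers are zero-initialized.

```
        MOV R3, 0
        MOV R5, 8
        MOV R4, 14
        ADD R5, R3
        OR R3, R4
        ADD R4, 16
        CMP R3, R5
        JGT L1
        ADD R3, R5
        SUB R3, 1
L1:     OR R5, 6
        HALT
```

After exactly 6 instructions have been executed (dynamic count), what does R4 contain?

30

MOV R3, 0 → R3=0
MOV R5, 8 → R5=8
MOV R4, 14 → R4=14
ADD R5, R3 → R5=8+0=8
OR R3, R4 → R3=0|14=14
ADD R4, 16 → R4=14+16=30
After step 6: R4 = 30.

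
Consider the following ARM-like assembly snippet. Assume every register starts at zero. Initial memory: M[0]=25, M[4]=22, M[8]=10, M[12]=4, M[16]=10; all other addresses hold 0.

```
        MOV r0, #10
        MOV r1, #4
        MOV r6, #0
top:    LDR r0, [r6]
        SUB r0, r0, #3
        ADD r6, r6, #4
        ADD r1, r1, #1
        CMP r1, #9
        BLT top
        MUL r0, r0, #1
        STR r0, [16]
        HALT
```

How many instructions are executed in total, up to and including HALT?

36

r0=10
r1=4
r6=0
r0=M[0]=25
r0=25-3=22
r6=0+4=4
r1=4+1=5
CMP r1, #9  (cmp 5,9)
BLT top: taken
r0=M[4]=22
r0=22-3=19
r6=4+4=8
r1=5+1=6
CMP r1, #9  (cmp 6,9)
BLT top: taken
r0=M[8]=10
r0=10-3=7
r6=8+4=12
r1=6+1=7
CMP r1, #9  (cmp 7,9)
BLT top: taken
r0=M[12]=4
r0=4-3=1
r6=12+4=16
r1=7+1=8
CMP r1, #9  (cmp 8,9)
BLT top: taken
r0=M[16]=10
r0=10-3=7
r6=16+4=20
r1=8+1=9
CMP r1, #9  (cmp 9,9)
BLT top: not taken
r0=7*1=7
STR r0, [16] → M[16]=7
halt.
Total executed instructions: 36.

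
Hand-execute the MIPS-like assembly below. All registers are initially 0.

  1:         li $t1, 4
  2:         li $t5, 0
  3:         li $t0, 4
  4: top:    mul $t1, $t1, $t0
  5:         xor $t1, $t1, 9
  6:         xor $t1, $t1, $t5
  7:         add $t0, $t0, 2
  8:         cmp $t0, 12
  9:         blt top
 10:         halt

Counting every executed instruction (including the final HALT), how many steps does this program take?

li $t1, 4 → $t1=4
li $t5, 0 → $t5=0
li $t0, 4 → $t0=4
mul $t1, $t1, $t0 → $t1=4*4=16
xor $t1, $t1, 9 → $t1=16^9=25
xor $t1, $t1, $t5 → $t1=25^0=25
add $t0, $t0, 2 → $t0=4+2=6
cmp $t0, 12  (cmp 6,12)
blt top: taken
mul $t1, $t1, $t0 → $t1=25*6=150
xor $t1, $t1, 9 → $t1=150^9=159
xor $t1, $t1, $t5 → $t1=159^0=159
add $t0, $t0, 2 → $t0=6+2=8
cmp $t0, 12  (cmp 8,12)
blt top: taken
mul $t1, $t1, $t0 → $t1=159*8=1272
xor $t1, $t1, 9 → $t1=1272^9=1265
xor $t1, $t1, $t5 → $t1=1265^0=1265
add $t0, $t0, 2 → $t0=8+2=10
cmp $t0, 12  (cmp 10,12)
blt top: taken
mul $t1, $t1, $t0 → $t1=1265*10=12650
xor $t1, $t1, 9 → $t1=12650^9=12643
xor $t1, $t1, $t5 → $t1=12643^0=12643
add $t0, $t0, 2 → $t0=10+2=12
cmp $t0, 12  (cmp 12,12)
blt top: not taken
halt.
Total executed instructions: 28.

28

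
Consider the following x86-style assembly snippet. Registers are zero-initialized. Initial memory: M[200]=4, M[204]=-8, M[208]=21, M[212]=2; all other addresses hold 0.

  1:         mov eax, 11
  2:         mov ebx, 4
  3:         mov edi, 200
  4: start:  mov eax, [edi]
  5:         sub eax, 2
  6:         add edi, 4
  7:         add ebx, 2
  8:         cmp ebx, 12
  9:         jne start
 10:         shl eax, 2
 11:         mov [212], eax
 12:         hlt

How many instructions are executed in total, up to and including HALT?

after mov eax, 11: eax=11
after mov ebx, 4: ebx=4
after mov edi, 200: edi=200
after mov eax, [edi]: eax=M[200]=4
after sub eax, 2: eax=4-2=2
after add edi, 4: edi=200+4=204
after add ebx, 2: ebx=4+2=6
cmp ebx, 12  (cmp 6,12)
jne start: taken
after mov eax, [edi]: eax=M[204]=-8
after sub eax, 2: eax=(-8)-2=-10
after add edi, 4: edi=204+4=208
after add ebx, 2: ebx=6+2=8
cmp ebx, 12  (cmp 8,12)
jne start: taken
after mov eax, [edi]: eax=M[208]=21
after sub eax, 2: eax=21-2=19
after add edi, 4: edi=208+4=212
after add ebx, 2: ebx=8+2=10
cmp ebx, 12  (cmp 10,12)
jne start: taken
after mov eax, [edi]: eax=M[212]=2
after sub eax, 2: eax=2-2=0
after add edi, 4: edi=212+4=216
after add ebx, 2: ebx=10+2=12
cmp ebx, 12  (cmp 12,12)
jne start: not taken
after shl eax, 2: eax=0<<2=0
mov [212], eax → M[212]=0
halt.
Total executed instructions: 30.

30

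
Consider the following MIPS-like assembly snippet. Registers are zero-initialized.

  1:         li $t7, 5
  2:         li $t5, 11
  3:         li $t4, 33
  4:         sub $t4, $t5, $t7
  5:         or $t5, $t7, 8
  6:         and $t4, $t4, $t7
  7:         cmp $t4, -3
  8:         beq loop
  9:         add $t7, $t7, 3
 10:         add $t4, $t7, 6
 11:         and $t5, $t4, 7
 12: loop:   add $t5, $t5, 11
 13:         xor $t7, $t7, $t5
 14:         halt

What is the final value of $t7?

after li $t7, 5: $t7=5
after li $t5, 11: $t5=11
after li $t4, 33: $t4=33
after sub $t4, $t5, $t7: $t4=11-5=6
after or $t5, $t7, 8: $t5=5|8=13
after and $t4, $t4, $t7: $t4=6&5=4
cmp $t4, -3  (cmp 4,-3)
beq loop: not taken
after add $t7, $t7, 3: $t7=5+3=8
after add $t4, $t7, 6: $t4=8+6=14
after and $t5, $t4, 7: $t5=14&7=6
after add $t5, $t5, 11: $t5=6+11=17
after xor $t7, $t7, $t5: $t7=8^17=25
halt.

25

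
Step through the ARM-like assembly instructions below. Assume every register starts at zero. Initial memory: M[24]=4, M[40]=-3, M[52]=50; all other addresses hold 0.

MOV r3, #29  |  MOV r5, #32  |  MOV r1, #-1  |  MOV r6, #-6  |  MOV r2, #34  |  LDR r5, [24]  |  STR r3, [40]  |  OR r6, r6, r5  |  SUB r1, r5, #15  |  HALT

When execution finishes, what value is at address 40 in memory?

29

r3=29
r5=32
r1=-1
r6=-6
r2=34
r5=M[24]=4
STR r3, [40] → M[40]=29
r6=(-6)|4=-2
r1=4-15=-11
halt.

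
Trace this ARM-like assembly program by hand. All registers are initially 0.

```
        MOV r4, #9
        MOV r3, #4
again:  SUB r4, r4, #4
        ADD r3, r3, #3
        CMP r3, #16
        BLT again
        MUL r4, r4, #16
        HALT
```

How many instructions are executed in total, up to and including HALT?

20

MOV r4, #9 → r4=9
MOV r3, #4 → r3=4
SUB r4, r4, #4 → r4=9-4=5
ADD r3, r3, #3 → r3=4+3=7
CMP r3, #16  (cmp 7,16)
BLT again: taken
SUB r4, r4, #4 → r4=5-4=1
ADD r3, r3, #3 → r3=7+3=10
CMP r3, #16  (cmp 10,16)
BLT again: taken
SUB r4, r4, #4 → r4=1-4=-3
ADD r3, r3, #3 → r3=10+3=13
CMP r3, #16  (cmp 13,16)
BLT again: taken
SUB r4, r4, #4 → r4=(-3)-4=-7
ADD r3, r3, #3 → r3=13+3=16
CMP r3, #16  (cmp 16,16)
BLT again: not taken
MUL r4, r4, #16 → r4=(-7)*16=-112
halt.
Total executed instructions: 20.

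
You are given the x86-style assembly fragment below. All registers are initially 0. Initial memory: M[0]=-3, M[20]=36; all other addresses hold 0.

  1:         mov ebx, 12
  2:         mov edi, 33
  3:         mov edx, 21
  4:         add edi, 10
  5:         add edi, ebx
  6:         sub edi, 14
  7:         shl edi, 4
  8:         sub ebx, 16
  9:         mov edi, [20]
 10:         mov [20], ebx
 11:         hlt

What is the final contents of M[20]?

-4

ebx=12
edi=33
edx=21
edi=33+10=43
edi=43+12=55
edi=55-14=41
edi=41<<4=656
ebx=12-16=-4
edi=M[20]=36
mov [20], ebx → M[20]=-4
halt.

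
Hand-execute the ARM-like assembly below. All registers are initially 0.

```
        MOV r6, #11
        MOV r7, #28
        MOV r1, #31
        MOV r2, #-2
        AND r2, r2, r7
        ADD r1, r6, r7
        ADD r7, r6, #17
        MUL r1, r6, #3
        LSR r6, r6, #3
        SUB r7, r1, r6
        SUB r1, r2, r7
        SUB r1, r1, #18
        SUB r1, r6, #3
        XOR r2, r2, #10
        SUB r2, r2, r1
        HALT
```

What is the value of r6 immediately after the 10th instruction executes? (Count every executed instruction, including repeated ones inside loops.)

1

MOV r6, #11 → r6=11
MOV r7, #28 → r7=28
MOV r1, #31 → r1=31
MOV r2, #-2 → r2=-2
AND r2, r2, r7 → r2=(-2)&28=28
ADD r1, r6, r7 → r1=11+28=39
ADD r7, r6, #17 → r7=11+17=28
MUL r1, r6, #3 → r1=11*3=33
LSR r6, r6, #3 → r6=11>>3=1
SUB r7, r1, r6 → r7=33-1=32
After step 10: r6 = 1.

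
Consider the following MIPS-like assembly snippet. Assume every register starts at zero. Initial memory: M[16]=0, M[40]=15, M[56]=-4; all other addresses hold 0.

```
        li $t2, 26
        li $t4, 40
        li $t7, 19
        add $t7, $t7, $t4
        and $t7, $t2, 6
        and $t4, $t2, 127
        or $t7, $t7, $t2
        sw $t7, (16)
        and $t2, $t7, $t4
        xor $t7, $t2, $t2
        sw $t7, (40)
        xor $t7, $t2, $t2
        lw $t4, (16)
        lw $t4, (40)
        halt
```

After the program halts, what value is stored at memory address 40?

0

li $t2, 26 → $t2=26
li $t4, 40 → $t4=40
li $t7, 19 → $t7=19
add $t7, $t7, $t4 → $t7=19+40=59
and $t7, $t2, 6 → $t7=26&6=2
and $t4, $t2, 127 → $t4=26&127=26
or $t7, $t7, $t2 → $t7=2|26=26
sw $t7, (16) → M[16]=26
and $t2, $t7, $t4 → $t2=26&26=26
xor $t7, $t2, $t2 → $t7=26^26=0
sw $t7, (40) → M[40]=0
xor $t7, $t2, $t2 → $t7=26^26=0
lw $t4, (16) → $t4=M[16]=26
lw $t4, (40) → $t4=M[40]=0
halt.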